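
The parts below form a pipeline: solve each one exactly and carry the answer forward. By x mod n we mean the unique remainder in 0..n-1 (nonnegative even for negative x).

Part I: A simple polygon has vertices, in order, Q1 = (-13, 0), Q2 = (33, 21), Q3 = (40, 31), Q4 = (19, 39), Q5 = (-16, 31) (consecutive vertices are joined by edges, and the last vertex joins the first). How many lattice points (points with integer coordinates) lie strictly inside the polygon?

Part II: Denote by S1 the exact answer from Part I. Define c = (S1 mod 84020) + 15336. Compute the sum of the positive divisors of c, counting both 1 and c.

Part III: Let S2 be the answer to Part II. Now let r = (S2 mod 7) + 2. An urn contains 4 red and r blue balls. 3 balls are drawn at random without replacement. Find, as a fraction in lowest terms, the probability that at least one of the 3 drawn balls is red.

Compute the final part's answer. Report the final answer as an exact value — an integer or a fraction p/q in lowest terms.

5/6

Part I: cross terms: (-13*21 - 33*0)=-273, (33*31 - 40*21)=183, (40*39 - 19*31)=971, (19*31 - -16*39)=1213, (-16*0 - -13*31)=403; twice the area = |2497| = 2497; area = 2497/2; boundary points = 1 + 1 + 1 + 1 + 1 = 5; strictly interior points = area - boundary/2 + 1 = 1247; answer 1247
Part II: S1 = 1247; c = 16583; 16583 = 7 * 23 * 103; sigma = (1 + 7) * (1 + 23) * (1 + 103) = 8 * 24 * 104 = 19968; answer 19968
Part III: S2 = 19968; r = 6; total draws C(10,3) = 120; complement C(6,3) = 20; favorable 120 - 20 = 100; P = 5/6; answer 5/6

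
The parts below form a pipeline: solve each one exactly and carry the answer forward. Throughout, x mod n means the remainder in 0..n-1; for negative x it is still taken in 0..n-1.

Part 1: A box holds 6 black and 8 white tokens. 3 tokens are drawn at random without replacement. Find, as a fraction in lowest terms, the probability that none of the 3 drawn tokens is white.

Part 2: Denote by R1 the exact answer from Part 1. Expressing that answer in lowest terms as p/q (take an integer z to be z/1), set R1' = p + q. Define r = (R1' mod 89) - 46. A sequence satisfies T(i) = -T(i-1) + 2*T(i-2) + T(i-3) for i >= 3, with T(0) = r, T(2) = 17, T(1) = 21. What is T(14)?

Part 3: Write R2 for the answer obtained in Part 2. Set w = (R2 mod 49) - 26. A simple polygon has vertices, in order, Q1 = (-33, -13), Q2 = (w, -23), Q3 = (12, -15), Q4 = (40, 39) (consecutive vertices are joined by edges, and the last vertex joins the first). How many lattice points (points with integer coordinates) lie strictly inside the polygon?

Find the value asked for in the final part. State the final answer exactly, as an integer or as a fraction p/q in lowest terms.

1454

Part 1: total draws C(14,3) = 364; favorable C(6,3) = 20; P = 5/91; answer 5/91
Part 2: R1 = 5/91; threaded value p + q = 96; r = -39; T(3) = -1*(17) + 2*(21) + 1*(-39) = -14; iterating: T(3)=-14, T(4)=69, T(5)=-80, T(6)=204, T(7)=-295, T(8)=623, T(9)=-1009, T(10)=1960, T(11)=-3355, T(12)=6266, T(13)=-11016, T(14)=20193; answer 20193
Part 3: R2 = 20193; w = -21; cross terms: (-33*-23 - -21*-13)=486, (-21*-15 - 12*-23)=591, (12*39 - 40*-15)=1068, (40*-13 - -33*39)=767; twice the area = |2912| = 2912; area = 1456; boundary points = 2 + 1 + 2 + 1 = 6; strictly interior points = area - boundary/2 + 1 = 1454; answer 1454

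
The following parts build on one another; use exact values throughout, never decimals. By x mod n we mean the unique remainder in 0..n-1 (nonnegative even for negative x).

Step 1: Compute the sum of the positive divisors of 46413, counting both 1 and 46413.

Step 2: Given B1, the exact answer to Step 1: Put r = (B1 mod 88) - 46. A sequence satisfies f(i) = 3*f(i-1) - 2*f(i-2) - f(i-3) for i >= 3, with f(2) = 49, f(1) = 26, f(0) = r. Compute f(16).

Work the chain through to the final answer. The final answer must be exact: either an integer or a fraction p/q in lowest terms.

-191759

Step 1: 46413 = 3^5 * 191; sigma = (1 + 3 + 9 + 27 + 81 + 243) * (1 + 191) = 364 * 192 = 69888; answer 69888
Step 2: B1 = 69888; r = -30; f(3) = 3*(49) - 2*(26) - 1*(-30) = 125; iterating: f(3)=125, f(4)=251, f(5)=454, f(6)=735, f(7)=1046, f(8)=1214, f(9)=815, f(10)=-1029, f(11)=-5931, f(12)=-16550, f(13)=-36759, f(14)=-71246, f(15)=-123670, f(16)=-191759; answer -191759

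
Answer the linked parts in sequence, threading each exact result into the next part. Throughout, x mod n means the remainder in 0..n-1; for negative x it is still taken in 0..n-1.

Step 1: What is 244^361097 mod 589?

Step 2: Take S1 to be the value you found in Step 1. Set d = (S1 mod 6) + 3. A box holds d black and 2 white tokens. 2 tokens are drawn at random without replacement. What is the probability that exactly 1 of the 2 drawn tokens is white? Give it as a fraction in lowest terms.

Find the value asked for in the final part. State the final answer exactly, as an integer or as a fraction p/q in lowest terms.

Step 1: squarings mod 589: 244^1=244, 244^2=47, 244^4=442, 244^8=405, 244^16=283, 244^32=574, 244^64=225, 244^128=560, 244^256=252, 244^512=481, 244^1024=473, 244^2048=498, 244^4096=35, 244^8192=47, 244^16384=442, 244^32768=405, 244^65536=283, 244^131072=574, 244^262144=225; 244^361097 = 244^1 * 244^8 * 244^128 * 244^512 * 244^32768 * 244^65536 * 244^262144 = 139 (mod 589); answer 139
Step 2: S1 = 139; d = 4; total draws C(6,2) = 15; favorable C(2,1)*C(4,1) = 8; P = 8/15; answer 8/15

8/15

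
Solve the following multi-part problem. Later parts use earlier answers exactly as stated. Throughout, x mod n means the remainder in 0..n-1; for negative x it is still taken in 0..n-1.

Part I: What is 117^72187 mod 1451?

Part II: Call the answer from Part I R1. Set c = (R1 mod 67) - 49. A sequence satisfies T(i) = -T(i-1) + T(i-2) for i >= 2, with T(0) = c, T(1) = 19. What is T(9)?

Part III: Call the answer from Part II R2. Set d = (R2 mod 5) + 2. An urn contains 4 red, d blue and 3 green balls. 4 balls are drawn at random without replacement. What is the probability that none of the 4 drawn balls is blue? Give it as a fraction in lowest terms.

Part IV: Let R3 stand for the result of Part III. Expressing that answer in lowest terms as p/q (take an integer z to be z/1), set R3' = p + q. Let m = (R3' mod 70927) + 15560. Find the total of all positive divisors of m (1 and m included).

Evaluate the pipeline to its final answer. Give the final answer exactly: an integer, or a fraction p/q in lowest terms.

Part I: squarings mod 1451: 117^1=117, 117^2=630, 117^4=777, 117^8=113, 117^16=1161, 117^32=1393, 117^64=462, 117^128=147, 117^256=1295, 117^512=1120, 117^1024=736, 117^2048=473, 117^4096=275, 117^8192=173, 117^16384=909, 117^32768=662, 117^65536=42; 117^72187 = 117^1 * 117^2 * 117^8 * 117^16 * 117^32 * 117^64 * 117^128 * 117^256 * 117^2048 * 117^4096 * 117^65536 = 1151 (mod 1451); answer 1151
Part II: R1 = 1151; c = -37; T(2) = -1*(19) + 1*(-37) = -56; iterating: T(2)=-56, T(3)=75, T(4)=-131, T(5)=206, T(6)=-337, T(7)=543, T(8)=-880, T(9)=1423; answer 1423
Part III: R2 = 1423; d = 5; total draws C(12,4) = 495; favorable C(7,4) = 35; P = 7/99; answer 7/99
Part IV: R3 = 7/99; threaded value p + q = 106; m = 15666; 15666 = 2 * 3 * 7 * 373; sigma = (1 + 2) * (1 + 3) * (1 + 7) * (1 + 373) = 3 * 4 * 8 * 374 = 35904; answer 35904

35904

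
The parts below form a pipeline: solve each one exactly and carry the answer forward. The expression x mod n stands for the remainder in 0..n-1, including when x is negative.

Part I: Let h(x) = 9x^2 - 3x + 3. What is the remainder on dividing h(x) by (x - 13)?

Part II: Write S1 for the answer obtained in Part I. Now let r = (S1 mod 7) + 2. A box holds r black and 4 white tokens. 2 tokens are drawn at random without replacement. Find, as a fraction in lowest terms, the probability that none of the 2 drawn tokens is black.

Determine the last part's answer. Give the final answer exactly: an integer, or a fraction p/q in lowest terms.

2/7

Part I: remainder = value at the root: 9*(13)^2 - 3*(13)^1 + 3 = (1521) + (-39) + (3) = 1485; answer 1485
Part II: S1 = 1485; r = 3; total draws C(7,2) = 21; favorable C(4,2) = 6; P = 2/7; answer 2/7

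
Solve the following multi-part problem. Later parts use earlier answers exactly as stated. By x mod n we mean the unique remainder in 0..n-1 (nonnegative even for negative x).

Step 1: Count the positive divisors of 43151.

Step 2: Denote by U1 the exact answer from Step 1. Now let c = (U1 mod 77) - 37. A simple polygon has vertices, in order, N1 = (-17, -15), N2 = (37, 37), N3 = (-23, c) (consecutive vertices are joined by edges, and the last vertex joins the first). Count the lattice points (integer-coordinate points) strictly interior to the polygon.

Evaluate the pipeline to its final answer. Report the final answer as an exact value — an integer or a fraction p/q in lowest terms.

377

Step 1: 43151 is prime, so its only divisors are 1 and 43151; count = 2; answer 2
Step 2: U1 = 2; c = -35; cross terms: (-17*37 - 37*-15)=-74, (37*-35 - -23*37)=-444, (-23*-15 - -17*-35)=-250; twice the area = |-768| = 768; area = 384; boundary points = 2 + 12 + 2 = 16; strictly interior points = area - boundary/2 + 1 = 377; answer 377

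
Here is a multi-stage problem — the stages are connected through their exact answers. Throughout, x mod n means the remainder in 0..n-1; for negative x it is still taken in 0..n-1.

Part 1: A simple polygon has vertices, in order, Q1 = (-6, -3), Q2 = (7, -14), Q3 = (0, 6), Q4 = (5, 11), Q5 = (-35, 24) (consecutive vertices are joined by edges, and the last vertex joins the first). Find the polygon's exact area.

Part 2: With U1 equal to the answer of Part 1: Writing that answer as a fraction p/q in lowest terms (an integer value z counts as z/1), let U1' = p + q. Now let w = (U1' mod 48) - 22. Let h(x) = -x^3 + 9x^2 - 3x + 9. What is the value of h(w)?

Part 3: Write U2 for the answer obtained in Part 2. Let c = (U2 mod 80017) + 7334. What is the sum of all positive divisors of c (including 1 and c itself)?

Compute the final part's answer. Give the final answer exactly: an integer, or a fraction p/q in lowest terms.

Part 1: cross terms: (-6*-14 - 7*-3)=105, (7*6 - 0*-14)=42, (0*11 - 5*6)=-30, (5*24 - -35*11)=505, (-35*-3 - -6*24)=249; twice the area = |871| = 871; area = 871/2; answer 871/2
Part 2: U1 = 871/2; threaded value p + q = 873; w = -13; -1*(-13)^3 + 9*(-13)^2 - 3*(-13)^1 + 9 = (2197) + (1521) + (39) + (9) = 3766; answer 3766
Part 3: U2 = 3766; c = 11100; 11100 = 2^2 * 3 * 5^2 * 37; sigma = (1 + 2 + 4) * (1 + 3) * (1 + 5 + 25) * (1 + 37) = 7 * 4 * 31 * 38 = 32984; answer 32984

32984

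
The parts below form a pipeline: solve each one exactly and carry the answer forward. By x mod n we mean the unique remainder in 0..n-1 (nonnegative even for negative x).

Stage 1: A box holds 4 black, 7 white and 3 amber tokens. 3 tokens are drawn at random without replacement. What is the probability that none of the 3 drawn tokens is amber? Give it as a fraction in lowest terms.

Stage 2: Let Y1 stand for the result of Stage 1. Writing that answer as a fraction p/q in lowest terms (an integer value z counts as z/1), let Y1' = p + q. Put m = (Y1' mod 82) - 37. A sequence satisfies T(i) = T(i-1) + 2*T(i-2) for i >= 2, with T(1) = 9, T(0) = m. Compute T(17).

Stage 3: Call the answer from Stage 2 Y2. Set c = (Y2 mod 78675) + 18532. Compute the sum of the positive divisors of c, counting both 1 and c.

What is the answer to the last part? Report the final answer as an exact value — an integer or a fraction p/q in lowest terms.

103664

Stage 1: total draws C(14,3) = 364; favorable C(11,3) = 165; P = 165/364; answer 165/364
Stage 2: Y1 = 165/364; threaded value p + q = 529; m = 0; T(2) = 1*(9) + 2*(0) = 9; iterating: T(2)=9, T(3)=27, T(4)=45, T(5)=99, T(6)=189, T(7)=387, T(8)=765, T(9)=1539, T(10)=3069, T(11)=6147, T(12)=12285, T(13)=24579, T(14)=49149, T(15)=98307, T(16)=196605, T(17)=393219; answer 393219
Stage 3: Y2 = 393219; c = 97051; 97051 = 37 * 43 * 61; sigma = (1 + 37) * (1 + 43) * (1 + 61) = 38 * 44 * 62 = 103664; answer 103664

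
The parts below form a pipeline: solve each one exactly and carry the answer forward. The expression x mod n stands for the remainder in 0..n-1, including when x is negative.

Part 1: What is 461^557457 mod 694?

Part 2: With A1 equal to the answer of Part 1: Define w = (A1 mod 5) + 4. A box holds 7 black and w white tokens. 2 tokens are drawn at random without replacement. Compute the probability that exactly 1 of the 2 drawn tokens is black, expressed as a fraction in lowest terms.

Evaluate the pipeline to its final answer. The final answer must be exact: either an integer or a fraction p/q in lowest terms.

35/66

Part 1: squarings mod 694: 461^1=461, 461^2=157, 461^4=359, 461^8=491, 461^16=263, 461^32=463, 461^64=617, 461^128=377, 461^256=553, 461^512=449, 461^1024=341, 461^2048=383, 461^4096=255, 461^8192=483, 461^16384=105, 461^32768=615, 461^65536=689, 461^131072=25, 461^262144=625, 461^524288=597; 461^557457 = 461^1 * 461^16 * 461^128 * 461^256 * 461^32768 * 461^524288 = 271 (mod 694); answer 271
Part 2: A1 = 271; w = 5; total draws C(12,2) = 66; favorable C(7,1)*C(5,1) = 35; P = 35/66; answer 35/66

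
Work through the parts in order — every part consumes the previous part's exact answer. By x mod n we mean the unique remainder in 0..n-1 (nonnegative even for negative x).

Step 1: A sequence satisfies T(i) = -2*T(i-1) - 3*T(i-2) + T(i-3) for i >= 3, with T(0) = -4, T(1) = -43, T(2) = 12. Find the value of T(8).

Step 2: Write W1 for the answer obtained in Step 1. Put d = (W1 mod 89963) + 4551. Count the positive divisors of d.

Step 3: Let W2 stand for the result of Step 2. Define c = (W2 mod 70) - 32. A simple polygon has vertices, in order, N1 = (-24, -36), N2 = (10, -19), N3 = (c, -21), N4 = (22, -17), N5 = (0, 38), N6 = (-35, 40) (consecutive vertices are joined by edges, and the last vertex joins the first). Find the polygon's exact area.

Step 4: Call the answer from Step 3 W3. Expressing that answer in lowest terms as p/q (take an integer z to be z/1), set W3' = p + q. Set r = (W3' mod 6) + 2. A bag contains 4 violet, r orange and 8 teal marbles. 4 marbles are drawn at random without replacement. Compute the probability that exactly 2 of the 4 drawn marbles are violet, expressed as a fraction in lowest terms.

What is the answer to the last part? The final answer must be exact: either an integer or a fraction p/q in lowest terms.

99/455

Step 1: T(3) = -2*(12) - 3*(-43) + 1*(-4) = 101; iterating: T(3)=101, T(4)=-281, T(5)=271, T(6)=402, T(7)=-1898, T(8)=2861; answer 2861
Step 2: W1 = 2861; d = 7412; 7412 = 2^2 * 17 * 109; number of divisors = (2+1) * (1+1) * (1+1) = 12; answer 12
Step 3: W2 = 12; c = -20; cross terms: (-24*-19 - 10*-36)=816, (10*-21 - -20*-19)=-590, (-20*-17 - 22*-21)=802, (22*38 - 0*-17)=836, (0*40 - -35*38)=1330, (-35*-36 - -24*40)=2220; twice the area = |5414| = 5414; area = 2707; answer 2707
Step 4: W3 = 2707; threaded value p + q = 2708; r = 4; total draws C(16,4) = 1820; favorable C(4,2)*C(12,2) = 396; P = 99/455; answer 99/455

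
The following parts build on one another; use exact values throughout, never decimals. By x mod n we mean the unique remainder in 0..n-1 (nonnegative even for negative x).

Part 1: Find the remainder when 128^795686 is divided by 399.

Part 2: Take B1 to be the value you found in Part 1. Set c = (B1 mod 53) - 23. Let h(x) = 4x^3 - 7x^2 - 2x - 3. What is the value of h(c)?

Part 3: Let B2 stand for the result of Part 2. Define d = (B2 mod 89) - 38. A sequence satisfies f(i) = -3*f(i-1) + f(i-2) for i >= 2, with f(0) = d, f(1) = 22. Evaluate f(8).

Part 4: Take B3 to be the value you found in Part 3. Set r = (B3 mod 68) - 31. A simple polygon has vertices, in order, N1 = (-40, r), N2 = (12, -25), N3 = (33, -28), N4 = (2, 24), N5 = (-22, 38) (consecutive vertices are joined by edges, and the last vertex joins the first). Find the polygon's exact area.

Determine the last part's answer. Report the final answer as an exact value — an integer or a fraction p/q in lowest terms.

Part 1: squarings mod 399: 128^1=128, 128^2=25, 128^4=226, 128^8=4, 128^16=16, 128^32=256, 128^64=100, 128^128=25, 128^256=226, 128^512=4, 128^1024=16, 128^2048=256, 128^4096=100, 128^8192=25, 128^16384=226, 128^32768=4, 128^65536=16, 128^131072=256, 128^262144=100, 128^524288=25; 128^795686 = 128^2 * 128^4 * 128^32 * 128^1024 * 128^8192 * 128^262144 * 128^524288 = 256 (mod 399); answer 256
Part 2: B1 = 256; c = 21; 4*(21)^3 - 7*(21)^2 - 2*(21)^1 - 3 = (37044) + (-3087) + (-42) + (-3) = 33912; answer 33912
Part 3: B2 = 33912; d = -35; f(2) = -3*(22) + 1*(-35) = -101; iterating: f(2)=-101, f(3)=325, f(4)=-1076, f(5)=3553, f(6)=-11735, f(7)=38758, f(8)=-128009; answer -128009
Part 4: B3 = -128009; r = 4; cross terms: (-40*-25 - 12*4)=952, (12*-28 - 33*-25)=489, (33*24 - 2*-28)=848, (2*38 - -22*24)=604, (-22*4 - -40*38)=1432; twice the area = |4325| = 4325; area = 4325/2; answer 4325/2

4325/2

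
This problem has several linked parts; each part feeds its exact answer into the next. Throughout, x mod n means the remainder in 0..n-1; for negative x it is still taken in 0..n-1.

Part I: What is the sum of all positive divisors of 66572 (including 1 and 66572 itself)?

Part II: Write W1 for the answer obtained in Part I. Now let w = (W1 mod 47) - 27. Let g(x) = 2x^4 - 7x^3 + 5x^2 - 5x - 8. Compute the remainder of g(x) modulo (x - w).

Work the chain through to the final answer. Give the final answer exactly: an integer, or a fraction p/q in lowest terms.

54340

Part I: 66572 = 2^2 * 11 * 17 * 89; sigma = (1 + 2 + 4) * (1 + 11) * (1 + 17) * (1 + 89) = 7 * 12 * 18 * 90 = 136080; answer 136080
Part II: W1 = 136080; w = -12; remainder = value at the root: 2*(-12)^4 - 7*(-12)^3 + 5*(-12)^2 - 5*(-12)^1 - 8 = (41472) + (12096) + (720) + (60) + (-8) = 54340; answer 54340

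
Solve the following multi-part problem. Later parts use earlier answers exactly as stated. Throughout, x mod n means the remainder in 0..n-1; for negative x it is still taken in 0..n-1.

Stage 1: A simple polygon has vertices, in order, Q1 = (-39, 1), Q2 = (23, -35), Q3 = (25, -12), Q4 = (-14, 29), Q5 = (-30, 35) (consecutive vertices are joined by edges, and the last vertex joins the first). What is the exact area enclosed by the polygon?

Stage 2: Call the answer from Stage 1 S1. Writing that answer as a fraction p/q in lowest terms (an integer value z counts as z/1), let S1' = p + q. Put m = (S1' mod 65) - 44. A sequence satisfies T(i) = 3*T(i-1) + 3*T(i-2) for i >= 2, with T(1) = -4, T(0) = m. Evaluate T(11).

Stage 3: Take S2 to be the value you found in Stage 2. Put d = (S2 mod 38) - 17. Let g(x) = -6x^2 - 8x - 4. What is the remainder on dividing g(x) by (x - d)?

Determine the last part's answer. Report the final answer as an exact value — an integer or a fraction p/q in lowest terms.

-1068

Stage 1: cross terms: (-39*-35 - 23*1)=1342, (23*-12 - 25*-35)=599, (25*29 - -14*-12)=557, (-14*35 - -30*29)=380, (-30*1 - -39*35)=1335; twice the area = |4213| = 4213; area = 4213/2; answer 4213/2
Stage 2: S1 = 4213/2; threaded value p + q = 4215; m = 11; T(2) = 3*(-4) + 3*(11) = 21; iterating: T(2)=21, T(3)=51, T(4)=216, T(5)=801, T(6)=3051, T(7)=11556, T(8)=43821, T(9)=166131, T(10)=629856, T(11)=2387961; answer 2387961
Stage 3: S2 = 2387961; d = -14; remainder = value at the root: -6*(-14)^2 - 8*(-14)^1 - 4 = (-1176) + (112) + (-4) = -1068; answer -1068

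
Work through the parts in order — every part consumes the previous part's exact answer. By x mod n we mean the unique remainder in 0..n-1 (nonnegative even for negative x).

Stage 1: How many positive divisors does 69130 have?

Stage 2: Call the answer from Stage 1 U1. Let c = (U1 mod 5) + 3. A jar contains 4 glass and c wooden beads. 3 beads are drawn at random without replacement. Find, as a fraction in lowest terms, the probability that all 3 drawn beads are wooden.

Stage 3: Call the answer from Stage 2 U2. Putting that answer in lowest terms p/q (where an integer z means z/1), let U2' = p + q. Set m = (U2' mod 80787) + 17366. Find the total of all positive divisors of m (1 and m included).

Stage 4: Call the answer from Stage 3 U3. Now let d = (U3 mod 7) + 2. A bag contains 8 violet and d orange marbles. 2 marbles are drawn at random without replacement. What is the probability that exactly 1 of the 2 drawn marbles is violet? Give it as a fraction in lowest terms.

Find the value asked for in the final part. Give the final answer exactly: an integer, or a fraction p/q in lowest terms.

16/45

Stage 1: 69130 = 2 * 5 * 31 * 223; number of divisors = (1+1) * (1+1) * (1+1) * (1+1) = 16; answer 16
Stage 2: U1 = 16; c = 4; total draws C(8,3) = 56; favorable C(4,3) = 4; P = 1/14; answer 1/14
Stage 3: U2 = 1/14; threaded value p + q = 15; m = 17381; 17381 = 7 * 13 * 191; sigma = (1 + 7) * (1 + 13) * (1 + 191) = 8 * 14 * 192 = 21504; answer 21504
Stage 4: U3 = 21504; d = 2; total draws C(10,2) = 45; favorable C(8,1)*C(2,1) = 16; P = 16/45; answer 16/45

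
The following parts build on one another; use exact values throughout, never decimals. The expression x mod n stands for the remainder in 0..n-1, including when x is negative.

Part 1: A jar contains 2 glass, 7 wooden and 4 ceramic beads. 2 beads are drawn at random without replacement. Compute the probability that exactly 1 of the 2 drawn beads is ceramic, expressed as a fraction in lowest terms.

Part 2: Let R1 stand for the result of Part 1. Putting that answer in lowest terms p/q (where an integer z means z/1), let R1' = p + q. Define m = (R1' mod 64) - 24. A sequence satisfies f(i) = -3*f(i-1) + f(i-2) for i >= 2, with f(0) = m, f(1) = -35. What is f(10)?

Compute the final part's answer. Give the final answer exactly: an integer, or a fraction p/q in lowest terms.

1434445

Part 1: total draws C(13,2) = 78; favorable C(4,1)*C(9,1) = 36; P = 6/13; answer 6/13
Part 2: R1 = 6/13; threaded value p + q = 19; m = -5; f(2) = -3*(-35) + 1*(-5) = 100; iterating: f(2)=100, f(3)=-335, f(4)=1105, f(5)=-3650, f(6)=12055, f(7)=-39815, f(8)=131500, f(9)=-434315, f(10)=1434445; answer 1434445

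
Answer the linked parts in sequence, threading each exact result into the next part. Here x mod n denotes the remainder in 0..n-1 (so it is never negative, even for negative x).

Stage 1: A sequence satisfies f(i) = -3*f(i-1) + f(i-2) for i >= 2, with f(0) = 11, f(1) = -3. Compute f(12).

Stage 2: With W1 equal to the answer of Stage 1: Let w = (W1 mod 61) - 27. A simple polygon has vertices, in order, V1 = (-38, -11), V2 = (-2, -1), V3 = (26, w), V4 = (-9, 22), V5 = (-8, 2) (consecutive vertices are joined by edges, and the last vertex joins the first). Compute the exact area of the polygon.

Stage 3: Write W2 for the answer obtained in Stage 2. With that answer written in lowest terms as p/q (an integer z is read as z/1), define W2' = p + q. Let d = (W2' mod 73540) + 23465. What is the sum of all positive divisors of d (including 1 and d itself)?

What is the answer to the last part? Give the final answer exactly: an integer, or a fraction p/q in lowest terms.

Stage 1: f(2) = -3*(-3) + 1*(11) = 20; iterating: f(2)=20, f(3)=-63, f(4)=209, f(5)=-690, f(6)=2279, f(7)=-7527, f(8)=24860, f(9)=-82107, f(10)=271181, f(11)=-895650, f(12)=2958131; answer 2958131
Stage 2: W1 = 2958131; w = 31; cross terms: (-38*-1 - -2*-11)=16, (-2*31 - 26*-1)=-36, (26*22 - -9*31)=851, (-9*2 - -8*22)=158, (-8*-11 - -38*2)=164; twice the area = |1153| = 1153; area = 1153/2; answer 1153/2
Stage 3: W2 = 1153/2; threaded value p + q = 1155; d = 24620; 24620 = 2^2 * 5 * 1231; sigma = (1 + 2 + 4) * (1 + 5) * (1 + 1231) = 7 * 6 * 1232 = 51744; answer 51744

51744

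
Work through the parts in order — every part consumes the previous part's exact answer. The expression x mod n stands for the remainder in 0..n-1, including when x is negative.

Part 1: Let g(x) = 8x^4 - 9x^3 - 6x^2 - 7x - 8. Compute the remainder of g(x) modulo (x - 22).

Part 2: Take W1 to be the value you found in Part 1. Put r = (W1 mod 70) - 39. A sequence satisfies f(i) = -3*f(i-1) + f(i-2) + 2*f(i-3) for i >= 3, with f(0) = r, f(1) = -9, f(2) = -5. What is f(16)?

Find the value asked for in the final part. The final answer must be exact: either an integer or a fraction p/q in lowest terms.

68663945

Part 1: remainder = value at the root: 8*(22)^4 - 9*(22)^3 - 6*(22)^2 - 7*(22)^1 - 8 = (1874048) + (-95832) + (-2904) + (-154) + (-8) = 1775150; answer 1775150
Part 2: W1 = 1775150; r = -19; f(3) = -3*(-5) + 1*(-9) + 2*(-19) = -32; iterating: f(3)=-32, f(4)=73, f(5)=-261, f(6)=792, f(7)=-2491, f(8)=7743, f(9)=-24136, f(10)=75169, f(11)=-234157, f(12)=729368, f(13)=-2271923, f(14)=7076823, f(15)=-22043656, f(16)=68663945; answer 68663945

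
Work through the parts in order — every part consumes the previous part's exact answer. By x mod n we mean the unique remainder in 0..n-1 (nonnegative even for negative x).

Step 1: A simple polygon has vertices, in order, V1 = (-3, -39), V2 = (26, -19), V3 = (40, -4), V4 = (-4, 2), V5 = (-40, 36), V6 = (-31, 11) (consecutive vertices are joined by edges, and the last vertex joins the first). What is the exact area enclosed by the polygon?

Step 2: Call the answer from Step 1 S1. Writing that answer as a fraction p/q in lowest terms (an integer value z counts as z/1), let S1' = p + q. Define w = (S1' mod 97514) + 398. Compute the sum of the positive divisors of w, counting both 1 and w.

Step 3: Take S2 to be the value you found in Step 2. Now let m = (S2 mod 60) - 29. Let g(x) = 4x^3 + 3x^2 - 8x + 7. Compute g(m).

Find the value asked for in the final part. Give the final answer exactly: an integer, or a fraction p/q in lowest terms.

-94794

Step 1: cross terms: (-3*-19 - 26*-39)=1071, (26*-4 - 40*-19)=656, (40*2 - -4*-4)=64, (-4*36 - -40*2)=-64, (-40*11 - -31*36)=676, (-31*-39 - -3*11)=1242; twice the area = |3645| = 3645; area = 3645/2; answer 3645/2
Step 2: S1 = 3645/2; threaded value p + q = 3647; w = 4045; 4045 = 5 * 809; sigma = (1 + 5) * (1 + 809) = 6 * 810 = 4860; answer 4860
Step 3: S2 = 4860; m = -29; 4*(-29)^3 + 3*(-29)^2 - 8*(-29)^1 + 7 = (-97556) + (2523) + (232) + (7) = -94794; answer -94794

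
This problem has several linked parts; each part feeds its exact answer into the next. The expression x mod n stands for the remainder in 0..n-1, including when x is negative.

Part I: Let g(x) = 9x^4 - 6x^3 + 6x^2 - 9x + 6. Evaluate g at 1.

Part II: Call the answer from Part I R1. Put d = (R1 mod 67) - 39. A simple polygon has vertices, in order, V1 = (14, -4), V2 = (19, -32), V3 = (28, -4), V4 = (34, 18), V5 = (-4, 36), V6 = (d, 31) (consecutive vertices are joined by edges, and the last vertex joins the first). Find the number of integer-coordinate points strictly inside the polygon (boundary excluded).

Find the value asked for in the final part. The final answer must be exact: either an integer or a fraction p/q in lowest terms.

Part I: 9*(1)^4 - 6*(1)^3 + 6*(1)^2 - 9*(1)^1 + 6 = (9) + (-6) + (6) + (-9) + (6) = 6; answer 6
Part II: R1 = 6; d = -33; cross terms: (14*-32 - 19*-4)=-372, (19*-4 - 28*-32)=820, (28*18 - 34*-4)=640, (34*36 - -4*18)=1296, (-4*31 - -33*36)=1064, (-33*-4 - 14*31)=-302; twice the area = |3146| = 3146; area = 1573; boundary points = 1 + 1 + 2 + 2 + 1 + 1 = 8; strictly interior points = area - boundary/2 + 1 = 1570; answer 1570

1570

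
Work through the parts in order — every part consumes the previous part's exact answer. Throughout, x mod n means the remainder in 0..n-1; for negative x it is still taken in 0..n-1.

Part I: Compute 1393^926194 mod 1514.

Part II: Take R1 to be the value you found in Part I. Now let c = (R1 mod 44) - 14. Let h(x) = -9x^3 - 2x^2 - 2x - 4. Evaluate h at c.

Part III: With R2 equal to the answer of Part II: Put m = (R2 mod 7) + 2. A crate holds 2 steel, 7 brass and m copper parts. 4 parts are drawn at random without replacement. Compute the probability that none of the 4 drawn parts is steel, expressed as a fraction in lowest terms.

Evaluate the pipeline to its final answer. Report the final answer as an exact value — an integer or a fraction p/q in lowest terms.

Part I: squarings mod 1514: 1393^1=1393, 1393^2=1015, 1393^4=705, 1393^8=433, 1393^16=1267, 1393^32=449, 1393^64=239, 1393^128=1103, 1393^256=867, 1393^512=745, 1393^1024=901, 1393^2048=297, 1393^4096=397, 1393^8192=153, 1393^16384=699, 1393^32768=1093, 1393^65536=103, 1393^131072=11, 1393^262144=121, 1393^524288=1015; 1393^926194 = 1393^2 * 1393^16 * 1393^32 * 1393^64 * 1393^128 * 1393^256 * 1393^8192 * 1393^131072 * 1393^262144 * 1393^524288 = 413 (mod 1514); answer 413
Part II: R1 = 413; c = 3; -9*(3)^3 - 2*(3)^2 - 2*(3)^1 - 4 = (-243) + (-18) + (-6) + (-4) = -271; answer -271
Part III: R2 = -271; m = 4; total draws C(13,4) = 715; favorable C(11,4) = 330; P = 6/13; answer 6/13

6/13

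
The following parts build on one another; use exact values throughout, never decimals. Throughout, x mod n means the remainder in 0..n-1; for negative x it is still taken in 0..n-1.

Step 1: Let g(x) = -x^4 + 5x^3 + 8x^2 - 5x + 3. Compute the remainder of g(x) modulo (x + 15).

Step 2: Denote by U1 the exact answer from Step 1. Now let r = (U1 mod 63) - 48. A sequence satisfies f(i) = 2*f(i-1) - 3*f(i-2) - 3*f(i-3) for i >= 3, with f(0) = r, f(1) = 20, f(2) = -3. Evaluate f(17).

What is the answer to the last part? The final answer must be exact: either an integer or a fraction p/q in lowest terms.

Step 1: remainder = value at the root: -1*(-15)^4 + 5*(-15)^3 + 8*(-15)^2 - 5*(-15)^1 + 3 = (-50625) + (-16875) + (1800) + (75) + (3) = -65622; answer -65622
Step 2: U1 = -65622; r = -24; f(3) = 2*(-3) - 3*(20) - 3*(-24) = 6; iterating: f(3)=6, f(4)=-39, f(5)=-87, f(6)=-75, f(7)=228, f(8)=942, f(9)=1425, f(10)=-660, f(11)=-8421, f(12)=-19137, f(13)=-11031, f(14)=60612, f(15)=211728, f(16)=274713, f(17)=-267594; answer -267594

-267594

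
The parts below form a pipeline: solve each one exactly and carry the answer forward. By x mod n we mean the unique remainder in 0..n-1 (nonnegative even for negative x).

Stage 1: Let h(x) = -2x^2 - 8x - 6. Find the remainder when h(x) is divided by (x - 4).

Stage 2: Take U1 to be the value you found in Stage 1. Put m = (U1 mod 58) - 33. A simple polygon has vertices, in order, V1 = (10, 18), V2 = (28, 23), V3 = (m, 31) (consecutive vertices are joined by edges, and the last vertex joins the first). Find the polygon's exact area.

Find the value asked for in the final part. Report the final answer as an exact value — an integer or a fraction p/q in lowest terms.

219/2

Stage 1: remainder = value at the root: -2*(4)^2 - 8*(4)^1 - 6 = (-32) + (-32) + (-6) = -70; answer -70
Stage 2: U1 = -70; m = 13; cross terms: (10*23 - 28*18)=-274, (28*31 - 13*23)=569, (13*18 - 10*31)=-76; twice the area = |219| = 219; area = 219/2; answer 219/2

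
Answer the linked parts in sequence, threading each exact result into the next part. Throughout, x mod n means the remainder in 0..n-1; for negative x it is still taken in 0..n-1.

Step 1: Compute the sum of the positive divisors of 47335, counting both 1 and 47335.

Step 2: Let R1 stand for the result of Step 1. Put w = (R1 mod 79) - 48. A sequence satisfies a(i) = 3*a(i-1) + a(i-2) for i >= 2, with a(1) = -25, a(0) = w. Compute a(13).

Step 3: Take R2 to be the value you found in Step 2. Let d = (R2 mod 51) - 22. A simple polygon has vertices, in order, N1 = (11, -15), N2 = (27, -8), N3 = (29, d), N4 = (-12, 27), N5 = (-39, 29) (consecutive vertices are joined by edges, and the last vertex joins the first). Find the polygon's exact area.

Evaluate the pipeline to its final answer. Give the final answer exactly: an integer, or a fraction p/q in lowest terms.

Step 1: 47335 = 5 * 9467; sigma = (1 + 5) * (1 + 9467) = 6 * 9468 = 56808; answer 56808
Step 2: R1 = 56808; w = -41; a(2) = 3*(-25) + 1*(-41) = -116; iterating: a(2)=-116, a(3)=-373, a(4)=-1235, a(5)=-4078, a(6)=-13469, a(7)=-44485, a(8)=-146924, a(9)=-485257, a(10)=-1602695, a(11)=-5293342, a(12)=-17482721, a(13)=-57741505; answer -57741505
Step 3: R2 = -57741505; d = 10; cross terms: (11*-8 - 27*-15)=317, (27*10 - 29*-8)=502, (29*27 - -12*10)=903, (-12*29 - -39*27)=705, (-39*-15 - 11*29)=266; twice the area = |2693| = 2693; area = 2693/2; answer 2693/2

2693/2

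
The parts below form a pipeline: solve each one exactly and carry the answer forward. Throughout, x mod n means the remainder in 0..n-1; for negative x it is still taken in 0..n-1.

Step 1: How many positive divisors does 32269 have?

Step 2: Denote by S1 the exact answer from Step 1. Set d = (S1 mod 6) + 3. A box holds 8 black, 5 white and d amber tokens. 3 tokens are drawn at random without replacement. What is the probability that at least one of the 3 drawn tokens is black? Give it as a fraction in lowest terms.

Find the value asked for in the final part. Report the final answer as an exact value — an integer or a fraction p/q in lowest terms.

9/10

Step 1: 32269 = 23^2 * 61; number of divisors = (2+1) * (1+1) = 6; answer 6
Step 2: S1 = 6; d = 3; total draws C(16,3) = 560; complement C(8,3) = 56; favorable 560 - 56 = 504; P = 9/10; answer 9/10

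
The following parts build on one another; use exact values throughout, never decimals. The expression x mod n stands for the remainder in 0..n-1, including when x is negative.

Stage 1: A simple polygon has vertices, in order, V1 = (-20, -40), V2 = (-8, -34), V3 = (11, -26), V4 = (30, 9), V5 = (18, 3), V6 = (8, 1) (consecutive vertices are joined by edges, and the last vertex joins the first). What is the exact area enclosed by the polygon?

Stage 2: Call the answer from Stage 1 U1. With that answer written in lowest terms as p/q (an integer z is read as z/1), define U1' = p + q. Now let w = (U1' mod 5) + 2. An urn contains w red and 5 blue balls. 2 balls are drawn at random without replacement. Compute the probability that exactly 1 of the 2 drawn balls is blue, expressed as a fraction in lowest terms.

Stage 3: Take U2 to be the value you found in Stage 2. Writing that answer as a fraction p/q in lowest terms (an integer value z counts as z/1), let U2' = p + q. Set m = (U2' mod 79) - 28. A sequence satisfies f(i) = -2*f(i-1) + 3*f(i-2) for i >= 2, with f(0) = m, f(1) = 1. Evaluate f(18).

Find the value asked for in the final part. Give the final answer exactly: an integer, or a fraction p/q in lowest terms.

Stage 1: cross terms: (-20*-34 - -8*-40)=360, (-8*-26 - 11*-34)=582, (11*9 - 30*-26)=879, (30*3 - 18*9)=-72, (18*1 - 8*3)=-6, (8*-40 - -20*1)=-300; twice the area = |1443| = 1443; area = 1443/2; answer 1443/2
Stage 2: U1 = 1443/2; threaded value p + q = 1445; w = 2; total draws C(7,2) = 21; favorable C(5,1)*C(2,1) = 10; P = 10/21; answer 10/21
Stage 3: U2 = 10/21; threaded value p + q = 31; m = 3; f(2) = -2*(1) + 3*(3) = 7; iterating: f(2)=7, f(3)=-11, f(4)=43, f(5)=-119, f(6)=367, f(7)=-1091, f(8)=3283, f(9)=-9839, f(10)=29527, f(11)=-88571, f(12)=265723, f(13)=-797159, f(14)=2391487, f(15)=-7174451, f(16)=21523363, f(17)=-64570079, f(18)=193710247; answer 193710247

193710247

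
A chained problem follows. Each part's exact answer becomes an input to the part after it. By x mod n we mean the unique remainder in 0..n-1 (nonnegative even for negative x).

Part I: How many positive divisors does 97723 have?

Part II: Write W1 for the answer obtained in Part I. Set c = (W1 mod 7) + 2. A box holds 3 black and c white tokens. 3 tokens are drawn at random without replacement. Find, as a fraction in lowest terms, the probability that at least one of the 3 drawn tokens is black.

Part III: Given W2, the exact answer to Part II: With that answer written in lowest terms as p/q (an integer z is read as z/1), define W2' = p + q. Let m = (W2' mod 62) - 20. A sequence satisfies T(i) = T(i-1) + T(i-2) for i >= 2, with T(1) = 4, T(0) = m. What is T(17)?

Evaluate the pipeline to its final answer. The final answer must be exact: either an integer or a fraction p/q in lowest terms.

Part I: 97723 = 79 * 1237; number of divisors = (1+1) * (1+1) = 4; answer 4
Part II: W1 = 4; c = 6; total draws C(9,3) = 84; complement C(6,3) = 20; favorable 84 - 20 = 64; P = 16/21; answer 16/21
Part III: W2 = 16/21; threaded value p + q = 37; m = 17; T(2) = 1*(4) + 1*(17) = 21; iterating: T(2)=21, T(3)=25, T(4)=46, T(5)=71, T(6)=117, T(7)=188, T(8)=305, T(9)=493, T(10)=798, T(11)=1291, T(12)=2089, T(13)=3380, T(14)=5469, T(15)=8849, T(16)=14318, T(17)=23167; answer 23167

23167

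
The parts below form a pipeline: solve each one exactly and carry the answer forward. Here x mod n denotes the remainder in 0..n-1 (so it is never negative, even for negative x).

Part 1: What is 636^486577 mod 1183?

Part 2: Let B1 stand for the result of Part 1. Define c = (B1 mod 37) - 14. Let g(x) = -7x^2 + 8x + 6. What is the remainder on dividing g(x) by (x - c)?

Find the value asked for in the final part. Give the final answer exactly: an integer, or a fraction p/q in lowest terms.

Part 1: squarings mod 1183: 636^1=636, 636^2=1093, 636^4=1002, 636^8=820, 636^16=456, 636^32=911, 636^64=638, 636^128=92, 636^256=183, 636^512=365, 636^1024=729, 636^2048=274, 636^4096=547, 636^8192=1093, 636^16384=1002, 636^32768=820, 636^65536=456, 636^131072=911, 636^262144=638; 636^486577 = 636^1 * 636^16 * 636^32 * 636^128 * 636^1024 * 636^2048 * 636^8192 * 636^16384 * 636^65536 * 636^131072 * 636^262144 = 1182 (mod 1183); answer 1182
Part 2: B1 = 1182; c = 21; remainder = value at the root: -7*(21)^2 + 8*(21)^1 + 6 = (-3087) + (168) + (6) = -2913; answer -2913

-2913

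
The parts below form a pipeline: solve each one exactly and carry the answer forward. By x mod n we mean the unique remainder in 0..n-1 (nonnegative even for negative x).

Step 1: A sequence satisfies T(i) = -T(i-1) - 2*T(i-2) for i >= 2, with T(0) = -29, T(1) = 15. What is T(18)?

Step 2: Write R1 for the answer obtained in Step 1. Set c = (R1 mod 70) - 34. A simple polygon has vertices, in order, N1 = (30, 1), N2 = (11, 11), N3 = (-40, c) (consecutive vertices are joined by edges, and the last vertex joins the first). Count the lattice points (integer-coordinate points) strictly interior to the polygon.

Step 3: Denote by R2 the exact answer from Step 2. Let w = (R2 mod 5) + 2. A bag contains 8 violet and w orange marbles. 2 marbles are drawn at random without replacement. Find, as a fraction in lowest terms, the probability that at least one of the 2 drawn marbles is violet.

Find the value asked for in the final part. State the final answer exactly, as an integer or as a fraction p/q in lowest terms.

34/39

Step 1: T(2) = -1*(15) - 2*(-29) = 43; iterating: T(2)=43, T(3)=-73, T(4)=-13, T(5)=159, T(6)=-133, T(7)=-185, T(8)=451, T(9)=-81, T(10)=-821, T(11)=983, T(12)=659, T(13)=-2625, T(14)=1307, T(15)=3943, T(16)=-6557, T(17)=-1329, T(18)=14443; answer 14443
Step 2: R1 = 14443; c = -11; cross terms: (30*11 - 11*1)=319, (11*-11 - -40*11)=319, (-40*1 - 30*-11)=290; twice the area = |928| = 928; area = 464; boundary points = 1 + 1 + 2 = 4; strictly interior points = area - boundary/2 + 1 = 463; answer 463
Step 3: R2 = 463; w = 5; total draws C(13,2) = 78; complement C(5,2) = 10; favorable 78 - 10 = 68; P = 34/39; answer 34/39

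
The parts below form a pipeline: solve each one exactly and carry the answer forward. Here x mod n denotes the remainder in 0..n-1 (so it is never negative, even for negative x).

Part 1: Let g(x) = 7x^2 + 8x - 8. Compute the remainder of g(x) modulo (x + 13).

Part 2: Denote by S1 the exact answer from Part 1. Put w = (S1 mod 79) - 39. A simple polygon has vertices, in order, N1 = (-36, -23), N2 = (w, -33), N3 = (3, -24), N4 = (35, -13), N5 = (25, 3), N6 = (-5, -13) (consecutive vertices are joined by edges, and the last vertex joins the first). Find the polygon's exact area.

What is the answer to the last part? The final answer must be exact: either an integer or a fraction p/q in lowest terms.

Part 1: remainder = value at the root: 7*(-13)^2 + 8*(-13)^1 - 8 = (1183) + (-104) + (-8) = 1071; answer 1071
Part 2: S1 = 1071; w = 5; cross terms: (-36*-33 - 5*-23)=1303, (5*-24 - 3*-33)=-21, (3*-13 - 35*-24)=801, (35*3 - 25*-13)=430, (25*-13 - -5*3)=-310, (-5*-23 - -36*-13)=-353; twice the area = |1850| = 1850; area = 925; answer 925

925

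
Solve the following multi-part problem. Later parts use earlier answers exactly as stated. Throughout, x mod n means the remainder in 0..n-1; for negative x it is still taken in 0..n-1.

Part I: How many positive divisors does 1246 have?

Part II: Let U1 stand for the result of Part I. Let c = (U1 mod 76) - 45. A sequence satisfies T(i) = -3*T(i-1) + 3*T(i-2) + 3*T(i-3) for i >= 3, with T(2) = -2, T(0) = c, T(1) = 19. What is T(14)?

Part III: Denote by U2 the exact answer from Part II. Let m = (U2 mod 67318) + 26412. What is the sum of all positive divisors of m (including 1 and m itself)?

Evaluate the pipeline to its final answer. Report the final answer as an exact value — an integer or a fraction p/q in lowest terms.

159544

Part I: 1246 = 2 * 7 * 89; number of divisors = (1+1) * (1+1) * (1+1) = 8; answer 8
Part II: U1 = 8; c = -37; T(3) = -3*(-2) + 3*(19) + 3*(-37) = -48; iterating: T(3)=-48, T(4)=195, T(5)=-735, T(6)=2646, T(7)=-9558, T(8)=34407, T(9)=-123957, T(10)=446418, T(11)=-1607904, T(12)=5791095, T(13)=-20857743, T(14)=75122802; answer 75122802
Part III: U2 = 75122802; m = 89644; 89644 = 2^2 * 73 * 307; sigma = (1 + 2 + 4) * (1 + 73) * (1 + 307) = 7 * 74 * 308 = 159544; answer 159544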